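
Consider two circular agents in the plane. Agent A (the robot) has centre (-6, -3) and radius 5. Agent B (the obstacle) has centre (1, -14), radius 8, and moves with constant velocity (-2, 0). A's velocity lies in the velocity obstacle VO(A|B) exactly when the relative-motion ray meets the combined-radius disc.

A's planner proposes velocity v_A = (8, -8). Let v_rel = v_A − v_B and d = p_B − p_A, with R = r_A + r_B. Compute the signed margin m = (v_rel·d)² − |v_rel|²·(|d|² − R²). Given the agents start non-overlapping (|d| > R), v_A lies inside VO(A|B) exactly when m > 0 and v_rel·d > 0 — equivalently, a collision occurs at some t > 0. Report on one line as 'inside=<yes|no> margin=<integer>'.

d = (7, -11),  |d|² = 170;  R = 5+8 = 13,  c = 170−13² = 1
v_rel = (10, -8),  |v_rel|² = 164;  v_rel·d = (10)·(7) + (-8)·(-11) = 158
164·t² − 316·t + 1 = 0  ⇒  m = 158² − 164·1 = 24800
m = 24800 > 0,  v_rel·d = 158 > 0  ⇒  inside

inside=yes margin=24800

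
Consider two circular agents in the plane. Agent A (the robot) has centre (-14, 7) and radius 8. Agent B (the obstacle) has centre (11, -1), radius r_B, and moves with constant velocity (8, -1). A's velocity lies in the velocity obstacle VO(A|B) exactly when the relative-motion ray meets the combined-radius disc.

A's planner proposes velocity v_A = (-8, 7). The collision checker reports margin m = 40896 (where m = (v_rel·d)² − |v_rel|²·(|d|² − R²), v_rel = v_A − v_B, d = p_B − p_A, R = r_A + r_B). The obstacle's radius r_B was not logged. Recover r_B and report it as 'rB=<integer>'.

m = 40896
d = (25, -8);  v_rel = (-16, 8),  |v_rel|² = 320
v_rel×d = (-16)·(-8) − (8)·(25) = -72
since m = R²·320 − (-72)²:  R² = (5184 + 40896) / 320 = 144
R = √144 = 12  ⇒  r_B = 12 − 8 = 4

rB=4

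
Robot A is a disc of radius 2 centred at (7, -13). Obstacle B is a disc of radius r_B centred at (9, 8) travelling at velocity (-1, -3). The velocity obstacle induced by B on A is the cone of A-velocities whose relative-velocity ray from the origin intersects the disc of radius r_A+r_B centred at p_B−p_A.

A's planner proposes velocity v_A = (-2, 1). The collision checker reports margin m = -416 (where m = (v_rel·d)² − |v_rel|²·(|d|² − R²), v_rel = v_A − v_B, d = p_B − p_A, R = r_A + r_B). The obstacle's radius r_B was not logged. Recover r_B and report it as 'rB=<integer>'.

m = -416
d = (2, 21);  v_rel = (-1, 4),  |v_rel|² = 17
v_rel×d = (-1)·(21) − (4)·(2) = -29
since m = R²·17 − (-29)²:  R² = (841 + -416) / 17 = 25
R = √25 = 5  ⇒  r_B = 5 − 2 = 3

rB=3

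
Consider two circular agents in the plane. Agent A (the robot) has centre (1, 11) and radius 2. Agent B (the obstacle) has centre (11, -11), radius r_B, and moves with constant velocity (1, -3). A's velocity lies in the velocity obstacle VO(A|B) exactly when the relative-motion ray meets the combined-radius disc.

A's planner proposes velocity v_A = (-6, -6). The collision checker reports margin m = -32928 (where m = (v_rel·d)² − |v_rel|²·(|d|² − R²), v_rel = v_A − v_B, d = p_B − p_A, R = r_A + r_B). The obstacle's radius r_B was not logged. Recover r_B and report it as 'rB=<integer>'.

m = -32928
d = (10, -22);  v_rel = (-7, -3),  |v_rel|² = 58
v_rel×d = (-7)·(-22) − (-3)·(10) = 184
since m = R²·58 − 184²:  R² = (33856 + -32928) / 58 = 16
R = √16 = 4  ⇒  r_B = 4 − 2 = 2

rB=2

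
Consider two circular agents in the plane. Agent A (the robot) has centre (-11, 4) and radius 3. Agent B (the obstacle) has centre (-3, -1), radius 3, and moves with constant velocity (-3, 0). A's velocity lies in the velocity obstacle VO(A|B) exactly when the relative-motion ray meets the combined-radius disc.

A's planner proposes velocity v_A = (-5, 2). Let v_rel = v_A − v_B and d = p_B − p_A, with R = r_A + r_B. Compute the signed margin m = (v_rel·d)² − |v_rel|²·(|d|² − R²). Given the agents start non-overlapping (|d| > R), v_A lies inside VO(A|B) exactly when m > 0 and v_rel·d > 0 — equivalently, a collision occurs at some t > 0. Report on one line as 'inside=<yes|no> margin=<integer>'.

d = (8, -5),  |d|² = 89;  R = 3+3 = 6,  c = 89−6² = 53
v_rel = (-2, 2),  |v_rel|² = 8;  v_rel·d = (-2)·(8) + (2)·(-5) = -26
8·t² + 52·t + 53 = 0  ⇒  m = (-26)² − 8·53 = 252
m = 252 > 0,  v_rel·d = -26 < 0  ⇒  outside

inside=no margin=252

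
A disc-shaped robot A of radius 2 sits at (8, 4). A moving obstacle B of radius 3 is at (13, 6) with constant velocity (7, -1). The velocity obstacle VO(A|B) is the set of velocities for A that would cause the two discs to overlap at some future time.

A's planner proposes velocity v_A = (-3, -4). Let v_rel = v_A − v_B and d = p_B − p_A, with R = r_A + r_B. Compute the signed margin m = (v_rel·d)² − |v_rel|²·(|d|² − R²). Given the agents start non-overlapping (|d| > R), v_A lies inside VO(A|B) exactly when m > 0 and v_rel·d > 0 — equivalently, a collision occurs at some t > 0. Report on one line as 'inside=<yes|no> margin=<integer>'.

d = (5, 2),  |d|² = 29;  R = 2+3 = 5,  c = 29−5² = 4
v_rel = (-10, -3),  |v_rel|² = 109;  v_rel·d = (-10)·(5) + (-3)·(2) = -56
109·t² + 112·t + 4 = 0  ⇒  m = (-56)² − 109·4 = 2700
m = 2700 > 0,  v_rel·d = -56 < 0  ⇒  outside

inside=no margin=2700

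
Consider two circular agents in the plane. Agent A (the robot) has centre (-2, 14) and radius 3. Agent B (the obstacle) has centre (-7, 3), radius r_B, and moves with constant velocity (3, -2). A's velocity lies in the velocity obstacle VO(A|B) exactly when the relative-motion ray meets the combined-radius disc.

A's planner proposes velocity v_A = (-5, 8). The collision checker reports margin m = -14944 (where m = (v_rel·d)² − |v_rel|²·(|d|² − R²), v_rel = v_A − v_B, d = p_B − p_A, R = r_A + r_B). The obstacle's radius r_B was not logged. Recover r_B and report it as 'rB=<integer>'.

m = -14944
d = (-5, -11);  v_rel = (-8, 10),  |v_rel|² = 164
v_rel×d = (-8)·(-11) − (10)·(-5) = 138
since m = R²·164 − 138²:  R² = (19044 + -14944) / 164 = 25
R = √25 = 5  ⇒  r_B = 5 − 3 = 2

rB=2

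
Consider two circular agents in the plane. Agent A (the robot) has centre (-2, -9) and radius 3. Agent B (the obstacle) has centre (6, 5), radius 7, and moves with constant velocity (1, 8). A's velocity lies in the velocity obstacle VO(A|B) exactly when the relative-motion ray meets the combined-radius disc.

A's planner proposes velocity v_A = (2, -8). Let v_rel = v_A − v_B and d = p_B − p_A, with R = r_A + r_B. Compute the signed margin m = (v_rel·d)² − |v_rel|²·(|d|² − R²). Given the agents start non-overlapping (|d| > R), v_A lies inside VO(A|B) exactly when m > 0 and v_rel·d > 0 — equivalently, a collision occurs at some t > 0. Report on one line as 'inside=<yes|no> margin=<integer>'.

d = (8, 14),  |d|² = 260;  R = 3+7 = 10,  c = 260−10² = 160
v_rel = (1, -16),  |v_rel|² = 257;  v_rel·d = (1)·(8) + (-16)·(14) = -216
257·t² + 432·t + 160 = 0  ⇒  m = (-216)² − 257·160 = 5536
m = 5536 > 0,  v_rel·d = -216 < 0  ⇒  outside

inside=no margin=5536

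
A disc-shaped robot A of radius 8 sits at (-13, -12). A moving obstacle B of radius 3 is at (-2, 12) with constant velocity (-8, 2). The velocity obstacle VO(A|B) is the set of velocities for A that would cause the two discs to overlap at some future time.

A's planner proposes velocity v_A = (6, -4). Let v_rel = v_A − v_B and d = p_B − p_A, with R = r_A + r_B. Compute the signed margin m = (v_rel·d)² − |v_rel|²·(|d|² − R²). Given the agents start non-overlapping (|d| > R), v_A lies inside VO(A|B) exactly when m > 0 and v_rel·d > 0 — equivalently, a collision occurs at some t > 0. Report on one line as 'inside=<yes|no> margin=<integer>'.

d = (11, 24),  |d|² = 697;  R = 8+3 = 11,  c = 697−11² = 576
v_rel = (14, -6),  |v_rel|² = 232;  v_rel·d = (14)·(11) + (-6)·(24) = 10
232·t² − 20·t + 576 = 0  ⇒  m = 10² − 232·576 = -133532
m = -133532 < 0,  v_rel·d = 10 > 0  ⇒  outside

inside=no margin=-133532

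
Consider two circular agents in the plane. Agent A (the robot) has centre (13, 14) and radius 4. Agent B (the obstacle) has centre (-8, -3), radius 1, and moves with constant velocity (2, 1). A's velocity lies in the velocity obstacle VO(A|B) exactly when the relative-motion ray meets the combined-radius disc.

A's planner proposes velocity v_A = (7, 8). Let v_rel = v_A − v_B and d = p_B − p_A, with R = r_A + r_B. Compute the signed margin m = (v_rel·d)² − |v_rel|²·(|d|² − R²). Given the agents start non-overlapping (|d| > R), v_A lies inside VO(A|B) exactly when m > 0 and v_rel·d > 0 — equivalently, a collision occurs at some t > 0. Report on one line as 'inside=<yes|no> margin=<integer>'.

d = (-21, -17),  |d|² = 730;  R = 4+1 = 5,  c = 730−5² = 705
v_rel = (5, 7),  |v_rel|² = 74;  v_rel·d = (5)·(-21) + (7)·(-17) = -224
74·t² + 448·t + 705 = 0  ⇒  m = (-224)² − 74·705 = -1994
m = -1994 < 0,  v_rel·d = -224 < 0  ⇒  outside

inside=no margin=-1994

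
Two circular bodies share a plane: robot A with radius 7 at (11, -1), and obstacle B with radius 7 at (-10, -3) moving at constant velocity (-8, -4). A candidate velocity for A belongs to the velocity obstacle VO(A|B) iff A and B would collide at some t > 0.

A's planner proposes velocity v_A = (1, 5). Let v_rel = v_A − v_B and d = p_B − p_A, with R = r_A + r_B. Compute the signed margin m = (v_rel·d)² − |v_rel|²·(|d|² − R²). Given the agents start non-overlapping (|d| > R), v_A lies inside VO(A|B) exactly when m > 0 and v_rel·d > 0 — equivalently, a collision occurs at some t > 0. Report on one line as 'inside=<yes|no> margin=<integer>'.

d = (-21, -2),  |d|² = 445;  R = 7+7 = 14,  c = 445−14² = 249
v_rel = (9, 9),  |v_rel|² = 162;  v_rel·d = (9)·(-21) + (9)·(-2) = -207
162·t² + 414·t + 249 = 0  ⇒  m = (-207)² − 162·249 = 2511
m = 2511 > 0,  v_rel·d = -207 < 0  ⇒  outside

inside=no margin=2511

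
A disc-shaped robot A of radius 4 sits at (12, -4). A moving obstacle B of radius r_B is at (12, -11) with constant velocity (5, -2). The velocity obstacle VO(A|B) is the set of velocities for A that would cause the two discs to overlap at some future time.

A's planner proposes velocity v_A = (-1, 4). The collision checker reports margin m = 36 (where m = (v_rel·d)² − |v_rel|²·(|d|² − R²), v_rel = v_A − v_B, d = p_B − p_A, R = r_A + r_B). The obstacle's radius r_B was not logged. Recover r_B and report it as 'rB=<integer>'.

m = 36
d = (0, -7);  v_rel = (-6, 6),  |v_rel|² = 72
v_rel×d = (-6)·(-7) − (6)·(0) = 42
since m = R²·72 − 42²:  R² = (1764 + 36) / 72 = 25
R = √25 = 5  ⇒  r_B = 5 − 4 = 1

rB=1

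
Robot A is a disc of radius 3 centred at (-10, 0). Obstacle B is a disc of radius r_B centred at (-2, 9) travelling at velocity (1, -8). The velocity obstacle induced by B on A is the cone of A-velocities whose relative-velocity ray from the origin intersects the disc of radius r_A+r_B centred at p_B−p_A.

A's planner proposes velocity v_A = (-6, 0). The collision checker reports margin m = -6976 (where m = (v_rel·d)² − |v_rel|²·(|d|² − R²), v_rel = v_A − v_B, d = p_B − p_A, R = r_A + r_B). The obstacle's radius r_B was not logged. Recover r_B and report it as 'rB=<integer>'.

m = -6976
d = (8, 9);  v_rel = (-7, 8),  |v_rel|² = 113
v_rel×d = (-7)·(9) − (8)·(8) = -127
since m = R²·113 − (-127)²:  R² = (16129 + -6976) / 113 = 81
R = √81 = 9  ⇒  r_B = 9 − 3 = 6

rB=6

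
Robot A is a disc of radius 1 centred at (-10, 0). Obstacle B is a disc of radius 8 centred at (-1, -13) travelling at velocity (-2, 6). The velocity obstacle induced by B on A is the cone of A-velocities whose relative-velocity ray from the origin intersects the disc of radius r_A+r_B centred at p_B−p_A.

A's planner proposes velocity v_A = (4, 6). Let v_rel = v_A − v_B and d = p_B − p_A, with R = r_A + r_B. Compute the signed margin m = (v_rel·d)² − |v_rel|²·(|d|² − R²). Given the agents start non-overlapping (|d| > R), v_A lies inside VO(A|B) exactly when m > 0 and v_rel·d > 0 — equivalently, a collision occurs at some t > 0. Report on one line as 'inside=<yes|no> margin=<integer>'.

d = (9, -13),  |d|² = 250;  R = 1+8 = 9,  c = 250−9² = 169
v_rel = (6, 0),  |v_rel|² = 36;  v_rel·d = (6)·(9) + (0)·(-13) = 54
36·t² − 108·t + 169 = 0  ⇒  m = 54² − 36·169 = -3168
m = -3168 < 0,  v_rel·d = 54 > 0  ⇒  outside

inside=no margin=-3168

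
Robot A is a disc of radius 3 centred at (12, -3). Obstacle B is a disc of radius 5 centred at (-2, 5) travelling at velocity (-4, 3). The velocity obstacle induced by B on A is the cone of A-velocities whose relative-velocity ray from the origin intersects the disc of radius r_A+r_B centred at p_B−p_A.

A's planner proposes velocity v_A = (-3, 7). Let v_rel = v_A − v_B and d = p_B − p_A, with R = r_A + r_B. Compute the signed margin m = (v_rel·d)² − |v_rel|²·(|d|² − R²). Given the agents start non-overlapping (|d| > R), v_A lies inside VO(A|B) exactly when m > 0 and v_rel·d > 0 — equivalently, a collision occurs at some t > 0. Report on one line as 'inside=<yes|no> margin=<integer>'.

d = (-14, 8),  |d|² = 260;  R = 3+5 = 8,  c = 260−8² = 196
v_rel = (1, 4),  |v_rel|² = 17;  v_rel·d = (1)·(-14) + (4)·(8) = 18
17·t² − 36·t + 196 = 0  ⇒  m = 18² − 17·196 = -3008
m = -3008 < 0,  v_rel·d = 18 > 0  ⇒  outside

inside=no margin=-3008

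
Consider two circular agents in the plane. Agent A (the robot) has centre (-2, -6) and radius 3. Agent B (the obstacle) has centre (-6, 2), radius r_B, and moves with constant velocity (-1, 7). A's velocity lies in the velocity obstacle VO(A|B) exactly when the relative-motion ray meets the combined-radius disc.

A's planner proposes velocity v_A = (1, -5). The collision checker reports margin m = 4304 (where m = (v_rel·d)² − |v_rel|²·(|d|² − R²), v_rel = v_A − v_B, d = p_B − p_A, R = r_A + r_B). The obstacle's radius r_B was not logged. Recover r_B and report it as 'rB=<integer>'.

m = 4304
d = (-4, 8);  v_rel = (2, -12),  |v_rel|² = 148
v_rel×d = (2)·(8) − (-12)·(-4) = -32
since m = R²·148 − (-32)²:  R² = (1024 + 4304) / 148 = 36
R = √36 = 6  ⇒  r_B = 6 − 3 = 3

rB=3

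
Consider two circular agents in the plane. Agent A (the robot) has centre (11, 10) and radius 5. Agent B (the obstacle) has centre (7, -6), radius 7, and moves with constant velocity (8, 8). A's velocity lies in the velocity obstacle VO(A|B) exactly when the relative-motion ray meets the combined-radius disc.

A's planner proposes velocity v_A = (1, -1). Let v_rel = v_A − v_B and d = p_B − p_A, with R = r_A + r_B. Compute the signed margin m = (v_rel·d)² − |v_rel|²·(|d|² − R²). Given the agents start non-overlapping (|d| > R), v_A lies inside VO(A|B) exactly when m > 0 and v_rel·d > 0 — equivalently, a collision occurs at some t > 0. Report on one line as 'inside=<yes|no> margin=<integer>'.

d = (-4, -16),  |d|² = 272;  R = 5+7 = 12,  c = 272−12² = 128
v_rel = (-7, -9),  |v_rel|² = 130;  v_rel·d = (-7)·(-4) + (-9)·(-16) = 172
130·t² − 344·t + 128 = 0  ⇒  m = 172² − 130·128 = 12944
m = 12944 > 0,  v_rel·d = 172 > 0  ⇒  inside

inside=yes margin=12944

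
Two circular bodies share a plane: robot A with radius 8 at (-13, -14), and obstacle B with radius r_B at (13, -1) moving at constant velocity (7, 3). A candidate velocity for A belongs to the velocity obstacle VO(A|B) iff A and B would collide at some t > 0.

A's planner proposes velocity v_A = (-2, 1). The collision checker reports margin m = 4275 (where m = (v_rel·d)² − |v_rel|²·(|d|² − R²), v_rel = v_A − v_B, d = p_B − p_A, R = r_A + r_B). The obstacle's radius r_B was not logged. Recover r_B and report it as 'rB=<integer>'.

m = 4275
d = (26, 13);  v_rel = (-9, -2),  |v_rel|² = 85
v_rel×d = (-9)·(13) − (-2)·(26) = -65
since m = R²·85 − (-65)²:  R² = (4225 + 4275) / 85 = 100
R = √100 = 10  ⇒  r_B = 10 − 8 = 2

rB=2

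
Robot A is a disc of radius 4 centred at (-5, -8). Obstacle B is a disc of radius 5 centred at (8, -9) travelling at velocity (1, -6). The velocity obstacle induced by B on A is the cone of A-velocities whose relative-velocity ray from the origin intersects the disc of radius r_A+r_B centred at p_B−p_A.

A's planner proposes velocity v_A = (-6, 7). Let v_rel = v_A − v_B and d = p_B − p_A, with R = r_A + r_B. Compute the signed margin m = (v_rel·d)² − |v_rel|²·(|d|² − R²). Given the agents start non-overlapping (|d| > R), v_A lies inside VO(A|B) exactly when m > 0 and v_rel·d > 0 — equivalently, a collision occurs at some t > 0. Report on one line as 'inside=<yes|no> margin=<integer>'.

d = (13, -1),  |d|² = 170;  R = 4+5 = 9,  c = 170−9² = 89
v_rel = (-7, 13),  |v_rel|² = 218;  v_rel·d = (-7)·(13) + (13)·(-1) = -104
218·t² + 208·t + 89 = 0  ⇒  m = (-104)² − 218·89 = -8586
m = -8586 < 0,  v_rel·d = -104 < 0  ⇒  outside

inside=no margin=-8586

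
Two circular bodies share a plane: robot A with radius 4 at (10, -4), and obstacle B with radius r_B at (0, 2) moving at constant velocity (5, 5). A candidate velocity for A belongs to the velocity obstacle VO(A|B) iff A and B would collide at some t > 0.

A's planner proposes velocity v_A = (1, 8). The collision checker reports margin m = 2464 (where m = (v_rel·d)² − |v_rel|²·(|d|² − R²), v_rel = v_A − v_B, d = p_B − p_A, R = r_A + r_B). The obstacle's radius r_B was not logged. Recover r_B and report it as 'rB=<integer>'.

m = 2464
d = (-10, 6);  v_rel = (-4, 3),  |v_rel|² = 25
v_rel×d = (-4)·(6) − (3)·(-10) = 6
since m = R²·25 − 6²:  R² = (36 + 2464) / 25 = 100
R = √100 = 10  ⇒  r_B = 10 − 4 = 6

rB=6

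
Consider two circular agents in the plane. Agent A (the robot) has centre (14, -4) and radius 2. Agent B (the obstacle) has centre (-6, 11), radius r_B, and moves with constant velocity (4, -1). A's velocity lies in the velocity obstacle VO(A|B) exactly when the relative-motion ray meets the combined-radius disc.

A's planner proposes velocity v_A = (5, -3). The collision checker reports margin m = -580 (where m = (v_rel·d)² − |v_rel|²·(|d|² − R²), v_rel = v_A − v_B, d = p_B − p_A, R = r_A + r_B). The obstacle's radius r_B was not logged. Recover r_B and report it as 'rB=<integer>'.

m = -580
d = (-20, 15);  v_rel = (1, -2),  |v_rel|² = 5
v_rel×d = (1)·(15) − (-2)·(-20) = -25
since m = R²·5 − (-25)²:  R² = (625 + -580) / 5 = 9
R = √9 = 3  ⇒  r_B = 3 − 2 = 1

rB=1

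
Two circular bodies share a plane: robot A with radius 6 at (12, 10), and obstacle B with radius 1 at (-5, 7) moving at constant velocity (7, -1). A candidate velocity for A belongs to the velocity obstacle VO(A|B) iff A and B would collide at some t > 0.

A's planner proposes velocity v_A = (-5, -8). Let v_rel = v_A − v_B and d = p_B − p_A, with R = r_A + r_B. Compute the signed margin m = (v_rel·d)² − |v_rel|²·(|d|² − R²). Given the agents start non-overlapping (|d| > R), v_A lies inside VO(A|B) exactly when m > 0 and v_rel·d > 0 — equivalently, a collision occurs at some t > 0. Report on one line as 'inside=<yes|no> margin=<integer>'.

d = (-17, -3),  |d|² = 298;  R = 6+1 = 7,  c = 298−7² = 249
v_rel = (-12, -7),  |v_rel|² = 193;  v_rel·d = (-12)·(-17) + (-7)·(-3) = 225
193·t² − 450·t + 249 = 0  ⇒  m = 225² − 193·249 = 2568
m = 2568 > 0,  v_rel·d = 225 > 0  ⇒  inside

inside=yes margin=2568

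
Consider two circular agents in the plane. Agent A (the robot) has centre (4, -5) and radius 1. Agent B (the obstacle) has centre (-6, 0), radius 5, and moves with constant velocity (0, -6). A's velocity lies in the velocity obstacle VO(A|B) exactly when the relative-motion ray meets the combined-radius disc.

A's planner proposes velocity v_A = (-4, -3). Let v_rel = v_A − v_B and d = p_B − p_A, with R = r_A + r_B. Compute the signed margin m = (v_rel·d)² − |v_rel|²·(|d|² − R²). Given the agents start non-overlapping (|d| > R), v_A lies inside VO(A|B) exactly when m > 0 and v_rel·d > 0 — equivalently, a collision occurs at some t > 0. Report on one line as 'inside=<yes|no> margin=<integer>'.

d = (-10, 5),  |d|² = 125;  R = 1+5 = 6,  c = 125−6² = 89
v_rel = (-4, 3),  |v_rel|² = 25;  v_rel·d = (-4)·(-10) + (3)·(5) = 55
25·t² − 110·t + 89 = 0  ⇒  m = 55² − 25·89 = 800
m = 800 > 0,  v_rel·d = 55 > 0  ⇒  inside

inside=yes margin=800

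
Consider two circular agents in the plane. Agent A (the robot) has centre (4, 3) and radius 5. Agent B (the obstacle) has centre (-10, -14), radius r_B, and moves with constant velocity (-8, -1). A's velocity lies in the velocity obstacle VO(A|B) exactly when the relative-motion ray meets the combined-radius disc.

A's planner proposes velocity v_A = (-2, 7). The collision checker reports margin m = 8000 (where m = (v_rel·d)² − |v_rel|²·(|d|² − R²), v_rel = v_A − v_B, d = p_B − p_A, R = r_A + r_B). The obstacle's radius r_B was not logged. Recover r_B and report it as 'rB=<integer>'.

m = 8000
d = (-14, -17);  v_rel = (6, 8),  |v_rel|² = 100
v_rel×d = (6)·(-17) − (8)·(-14) = 10
since m = R²·100 − 10²:  R² = (100 + 8000) / 100 = 81
R = √81 = 9  ⇒  r_B = 9 − 5 = 4

rB=4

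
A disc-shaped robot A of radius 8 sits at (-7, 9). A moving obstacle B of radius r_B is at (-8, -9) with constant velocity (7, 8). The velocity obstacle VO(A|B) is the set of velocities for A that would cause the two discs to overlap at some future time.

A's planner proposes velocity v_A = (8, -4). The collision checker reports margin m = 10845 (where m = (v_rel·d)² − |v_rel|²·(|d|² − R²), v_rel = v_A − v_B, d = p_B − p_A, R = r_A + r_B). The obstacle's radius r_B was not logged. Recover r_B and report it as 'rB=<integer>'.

m = 10845
d = (-1, -18);  v_rel = (1, -12),  |v_rel|² = 145
v_rel×d = (1)·(-18) − (-12)·(-1) = -30
since m = R²·145 − (-30)²:  R² = (900 + 10845) / 145 = 81
R = √81 = 9  ⇒  r_B = 9 − 8 = 1

rB=1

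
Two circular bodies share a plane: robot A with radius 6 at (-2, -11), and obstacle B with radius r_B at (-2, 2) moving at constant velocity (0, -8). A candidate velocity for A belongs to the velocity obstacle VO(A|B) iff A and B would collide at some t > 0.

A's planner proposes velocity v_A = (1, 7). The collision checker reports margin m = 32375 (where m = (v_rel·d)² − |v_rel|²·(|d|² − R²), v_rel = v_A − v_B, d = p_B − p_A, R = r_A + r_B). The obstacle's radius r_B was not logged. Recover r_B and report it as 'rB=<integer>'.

m = 32375
d = (0, 13);  v_rel = (1, 15),  |v_rel|² = 226
v_rel×d = (1)·(13) − (15)·(0) = 13
since m = R²·226 − 13²:  R² = (169 + 32375) / 226 = 144
R = √144 = 12  ⇒  r_B = 12 − 6 = 6

rB=6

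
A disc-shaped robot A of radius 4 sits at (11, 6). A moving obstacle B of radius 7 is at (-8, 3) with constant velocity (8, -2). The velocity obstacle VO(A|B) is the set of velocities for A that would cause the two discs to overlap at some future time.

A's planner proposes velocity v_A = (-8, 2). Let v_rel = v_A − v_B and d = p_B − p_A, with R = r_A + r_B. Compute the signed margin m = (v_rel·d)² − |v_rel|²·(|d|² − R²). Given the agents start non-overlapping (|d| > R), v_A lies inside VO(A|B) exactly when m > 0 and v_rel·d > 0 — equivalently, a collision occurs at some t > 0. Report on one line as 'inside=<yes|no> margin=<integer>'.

d = (-19, -3),  |d|² = 370;  R = 4+7 = 11,  c = 370−11² = 249
v_rel = (-16, 4),  |v_rel|² = 272;  v_rel·d = (-16)·(-19) + (4)·(-3) = 292
272·t² − 584·t + 249 = 0  ⇒  m = 292² − 272·249 = 17536
m = 17536 > 0,  v_rel·d = 292 > 0  ⇒  inside

inside=yes margin=17536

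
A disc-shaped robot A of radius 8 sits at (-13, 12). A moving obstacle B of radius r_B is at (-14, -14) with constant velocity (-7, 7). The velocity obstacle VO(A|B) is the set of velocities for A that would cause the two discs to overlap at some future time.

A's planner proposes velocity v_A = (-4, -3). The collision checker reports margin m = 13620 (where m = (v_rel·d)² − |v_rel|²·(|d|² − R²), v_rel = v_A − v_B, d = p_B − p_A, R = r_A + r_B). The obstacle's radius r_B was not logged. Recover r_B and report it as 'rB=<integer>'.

m = 13620
d = (-1, -26);  v_rel = (3, -10),  |v_rel|² = 109
v_rel×d = (3)·(-26) − (-10)·(-1) = -88
since m = R²·109 − (-88)²:  R² = (7744 + 13620) / 109 = 196
R = √196 = 14  ⇒  r_B = 14 − 8 = 6

rB=6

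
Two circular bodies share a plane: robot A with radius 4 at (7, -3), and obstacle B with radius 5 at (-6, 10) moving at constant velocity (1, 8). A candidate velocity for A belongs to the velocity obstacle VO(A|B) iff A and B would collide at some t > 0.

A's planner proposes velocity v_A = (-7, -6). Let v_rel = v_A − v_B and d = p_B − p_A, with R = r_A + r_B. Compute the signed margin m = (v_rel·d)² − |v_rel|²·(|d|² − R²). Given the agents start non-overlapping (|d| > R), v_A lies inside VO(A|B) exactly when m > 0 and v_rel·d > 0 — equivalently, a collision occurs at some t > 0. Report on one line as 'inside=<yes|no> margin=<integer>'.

d = (-13, 13),  |d|² = 338;  R = 4+5 = 9,  c = 338−9² = 257
v_rel = (-8, -14),  |v_rel|² = 260;  v_rel·d = (-8)·(-13) + (-14)·(13) = -78
260·t² + 156·t + 257 = 0  ⇒  m = (-78)² − 260·257 = -60736
m = -60736 < 0,  v_rel·d = -78 < 0  ⇒  outside

inside=no margin=-60736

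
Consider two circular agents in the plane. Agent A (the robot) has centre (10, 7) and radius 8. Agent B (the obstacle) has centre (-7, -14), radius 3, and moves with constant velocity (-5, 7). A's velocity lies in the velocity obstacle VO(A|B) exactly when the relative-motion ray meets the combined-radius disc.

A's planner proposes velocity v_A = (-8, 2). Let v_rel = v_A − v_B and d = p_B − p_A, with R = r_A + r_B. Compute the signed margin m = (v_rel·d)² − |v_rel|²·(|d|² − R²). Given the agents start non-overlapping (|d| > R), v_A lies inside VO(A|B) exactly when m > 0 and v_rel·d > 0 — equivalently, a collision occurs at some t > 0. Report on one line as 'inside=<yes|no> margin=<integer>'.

d = (-17, -21),  |d|² = 730;  R = 8+3 = 11,  c = 730−11² = 609
v_rel = (-3, -5),  |v_rel|² = 34;  v_rel·d = (-3)·(-17) + (-5)·(-21) = 156
34·t² − 312·t + 609 = 0  ⇒  m = 156² − 34·609 = 3630
m = 3630 > 0,  v_rel·d = 156 > 0  ⇒  inside

inside=yes margin=3630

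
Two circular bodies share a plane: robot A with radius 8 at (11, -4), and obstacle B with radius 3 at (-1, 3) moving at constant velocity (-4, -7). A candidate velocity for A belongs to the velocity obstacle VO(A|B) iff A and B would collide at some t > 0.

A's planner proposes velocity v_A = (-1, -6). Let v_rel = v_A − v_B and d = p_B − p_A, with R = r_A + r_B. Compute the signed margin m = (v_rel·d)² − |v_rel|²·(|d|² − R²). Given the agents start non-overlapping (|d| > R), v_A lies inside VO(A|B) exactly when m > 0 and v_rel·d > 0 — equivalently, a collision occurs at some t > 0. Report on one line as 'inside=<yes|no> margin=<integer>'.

d = (-12, 7),  |d|² = 193;  R = 8+3 = 11,  c = 193−11² = 72
v_rel = (3, 1),  |v_rel|² = 10;  v_rel·d = (3)·(-12) + (1)·(7) = -29
10·t² + 58·t + 72 = 0  ⇒  m = (-29)² − 10·72 = 121
m = 121 > 0,  v_rel·d = -29 < 0  ⇒  outside

inside=no margin=121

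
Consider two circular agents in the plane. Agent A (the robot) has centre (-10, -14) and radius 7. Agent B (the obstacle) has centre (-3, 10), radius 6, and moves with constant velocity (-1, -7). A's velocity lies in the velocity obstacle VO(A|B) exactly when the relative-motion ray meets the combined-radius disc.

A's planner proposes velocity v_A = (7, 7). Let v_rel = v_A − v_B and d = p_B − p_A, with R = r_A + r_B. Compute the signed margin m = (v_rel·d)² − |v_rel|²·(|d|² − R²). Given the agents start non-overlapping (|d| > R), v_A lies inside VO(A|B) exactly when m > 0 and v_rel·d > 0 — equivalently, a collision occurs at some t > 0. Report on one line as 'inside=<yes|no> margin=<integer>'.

d = (7, 24),  |d|² = 625;  R = 7+6 = 13,  c = 625−13² = 456
v_rel = (8, 14),  |v_rel|² = 260;  v_rel·d = (8)·(7) + (14)·(24) = 392
260·t² − 784·t + 456 = 0  ⇒  m = 392² − 260·456 = 35104
m = 35104 > 0,  v_rel·d = 392 > 0  ⇒  inside

inside=yes margin=35104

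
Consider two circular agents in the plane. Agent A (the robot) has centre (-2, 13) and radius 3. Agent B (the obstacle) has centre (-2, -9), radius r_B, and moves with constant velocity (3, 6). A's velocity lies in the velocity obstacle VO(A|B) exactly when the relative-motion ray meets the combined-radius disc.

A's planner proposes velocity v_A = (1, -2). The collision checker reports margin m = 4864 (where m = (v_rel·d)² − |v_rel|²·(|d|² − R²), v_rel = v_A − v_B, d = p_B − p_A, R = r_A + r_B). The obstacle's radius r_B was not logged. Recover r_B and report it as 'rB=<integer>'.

m = 4864
d = (0, -22);  v_rel = (-2, -8),  |v_rel|² = 68
v_rel×d = (-2)·(-22) − (-8)·(0) = 44
since m = R²·68 − 44²:  R² = (1936 + 4864) / 68 = 100
R = √100 = 10  ⇒  r_B = 10 − 3 = 7

rB=7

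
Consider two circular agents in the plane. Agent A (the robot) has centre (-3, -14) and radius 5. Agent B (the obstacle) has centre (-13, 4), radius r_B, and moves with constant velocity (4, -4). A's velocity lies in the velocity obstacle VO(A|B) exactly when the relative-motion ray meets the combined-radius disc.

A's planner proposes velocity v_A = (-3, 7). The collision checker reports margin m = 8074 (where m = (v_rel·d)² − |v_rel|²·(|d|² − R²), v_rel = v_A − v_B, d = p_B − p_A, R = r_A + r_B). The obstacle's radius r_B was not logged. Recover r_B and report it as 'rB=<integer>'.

m = 8074
d = (-10, 18);  v_rel = (-7, 11),  |v_rel|² = 170
v_rel×d = (-7)·(18) − (11)·(-10) = -16
since m = R²·170 − (-16)²:  R² = (256 + 8074) / 170 = 49
R = √49 = 7  ⇒  r_B = 7 − 5 = 2

rB=2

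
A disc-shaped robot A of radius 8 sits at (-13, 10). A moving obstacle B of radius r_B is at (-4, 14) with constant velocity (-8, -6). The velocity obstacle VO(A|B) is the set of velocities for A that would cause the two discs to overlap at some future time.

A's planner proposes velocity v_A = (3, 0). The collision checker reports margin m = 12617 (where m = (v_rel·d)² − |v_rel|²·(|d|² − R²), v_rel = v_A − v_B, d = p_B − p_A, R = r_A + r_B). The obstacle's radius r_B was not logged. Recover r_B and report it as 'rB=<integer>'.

m = 12617
d = (9, 4);  v_rel = (11, 6),  |v_rel|² = 157
v_rel×d = (11)·(4) − (6)·(9) = -10
since m = R²·157 − (-10)²:  R² = (100 + 12617) / 157 = 81
R = √81 = 9  ⇒  r_B = 9 − 8 = 1

rB=1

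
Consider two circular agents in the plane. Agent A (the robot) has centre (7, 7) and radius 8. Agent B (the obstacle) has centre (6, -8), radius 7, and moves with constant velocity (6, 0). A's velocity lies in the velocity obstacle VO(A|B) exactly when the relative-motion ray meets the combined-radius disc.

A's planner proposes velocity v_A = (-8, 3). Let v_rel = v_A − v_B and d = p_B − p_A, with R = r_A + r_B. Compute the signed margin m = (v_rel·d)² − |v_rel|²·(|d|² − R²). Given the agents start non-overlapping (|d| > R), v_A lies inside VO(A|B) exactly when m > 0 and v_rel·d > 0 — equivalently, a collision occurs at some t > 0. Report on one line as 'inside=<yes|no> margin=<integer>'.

d = (-1, -15),  |d|² = 226;  R = 8+7 = 15,  c = 226−15² = 1
v_rel = (-14, 3),  |v_rel|² = 205;  v_rel·d = (-14)·(-1) + (3)·(-15) = -31
205·t² + 62·t + 1 = 0  ⇒  m = (-31)² − 205·1 = 756
m = 756 > 0,  v_rel·d = -31 < 0  ⇒  outside

inside=no margin=756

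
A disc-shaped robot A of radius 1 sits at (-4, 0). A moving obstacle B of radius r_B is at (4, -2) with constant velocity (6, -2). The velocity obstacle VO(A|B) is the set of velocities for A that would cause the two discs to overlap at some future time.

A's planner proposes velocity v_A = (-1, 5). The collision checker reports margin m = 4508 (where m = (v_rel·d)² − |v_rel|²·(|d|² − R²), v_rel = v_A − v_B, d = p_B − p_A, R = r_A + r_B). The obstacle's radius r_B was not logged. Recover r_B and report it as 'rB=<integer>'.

m = 4508
d = (8, -2);  v_rel = (-7, 7),  |v_rel|² = 98
v_rel×d = (-7)·(-2) − (7)·(8) = -42
since m = R²·98 − (-42)²:  R² = (1764 + 4508) / 98 = 64
R = √64 = 8  ⇒  r_B = 8 − 1 = 7

rB=7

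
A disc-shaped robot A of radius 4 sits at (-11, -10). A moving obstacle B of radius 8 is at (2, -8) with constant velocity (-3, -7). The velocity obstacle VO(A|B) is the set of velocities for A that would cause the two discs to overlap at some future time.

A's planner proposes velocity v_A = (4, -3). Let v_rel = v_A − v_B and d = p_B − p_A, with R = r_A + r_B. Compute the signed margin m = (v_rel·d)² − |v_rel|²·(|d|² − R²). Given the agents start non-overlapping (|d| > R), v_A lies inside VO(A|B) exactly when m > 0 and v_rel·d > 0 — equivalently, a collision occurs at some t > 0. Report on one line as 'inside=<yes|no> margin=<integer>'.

d = (13, 2),  |d|² = 173;  R = 4+8 = 12,  c = 173−12² = 29
v_rel = (7, 4),  |v_rel|² = 65;  v_rel·d = (7)·(13) + (4)·(2) = 99
65·t² − 198·t + 29 = 0  ⇒  m = 99² − 65·29 = 7916
m = 7916 > 0,  v_rel·d = 99 > 0  ⇒  inside

inside=yes margin=7916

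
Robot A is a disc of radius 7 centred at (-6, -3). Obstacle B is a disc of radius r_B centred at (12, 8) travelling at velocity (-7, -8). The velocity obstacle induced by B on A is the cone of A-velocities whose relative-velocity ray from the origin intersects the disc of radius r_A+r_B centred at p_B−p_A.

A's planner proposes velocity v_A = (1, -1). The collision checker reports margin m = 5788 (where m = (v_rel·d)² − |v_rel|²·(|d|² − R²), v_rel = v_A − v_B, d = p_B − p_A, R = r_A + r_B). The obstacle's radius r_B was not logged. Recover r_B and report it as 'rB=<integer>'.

m = 5788
d = (18, 11);  v_rel = (8, 7),  |v_rel|² = 113
v_rel×d = (8)·(11) − (7)·(18) = -38
since m = R²·113 − (-38)²:  R² = (1444 + 5788) / 113 = 64
R = √64 = 8  ⇒  r_B = 8 − 7 = 1

rB=1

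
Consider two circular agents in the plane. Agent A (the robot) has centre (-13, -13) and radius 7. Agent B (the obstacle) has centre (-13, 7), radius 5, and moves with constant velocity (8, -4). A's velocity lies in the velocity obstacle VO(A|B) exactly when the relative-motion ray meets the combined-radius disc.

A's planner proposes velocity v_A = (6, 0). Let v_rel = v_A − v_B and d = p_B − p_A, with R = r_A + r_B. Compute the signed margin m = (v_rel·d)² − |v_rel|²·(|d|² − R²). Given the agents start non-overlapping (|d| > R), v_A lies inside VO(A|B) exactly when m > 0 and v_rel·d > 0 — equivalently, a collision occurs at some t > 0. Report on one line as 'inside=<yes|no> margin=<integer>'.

d = (0, 20),  |d|² = 400;  R = 7+5 = 12,  c = 400−12² = 256
v_rel = (-2, 4),  |v_rel|² = 20;  v_rel·d = (-2)·(0) + (4)·(20) = 80
20·t² − 160·t + 256 = 0  ⇒  m = 80² − 20·256 = 1280
m = 1280 > 0,  v_rel·d = 80 > 0  ⇒  inside

inside=yes margin=1280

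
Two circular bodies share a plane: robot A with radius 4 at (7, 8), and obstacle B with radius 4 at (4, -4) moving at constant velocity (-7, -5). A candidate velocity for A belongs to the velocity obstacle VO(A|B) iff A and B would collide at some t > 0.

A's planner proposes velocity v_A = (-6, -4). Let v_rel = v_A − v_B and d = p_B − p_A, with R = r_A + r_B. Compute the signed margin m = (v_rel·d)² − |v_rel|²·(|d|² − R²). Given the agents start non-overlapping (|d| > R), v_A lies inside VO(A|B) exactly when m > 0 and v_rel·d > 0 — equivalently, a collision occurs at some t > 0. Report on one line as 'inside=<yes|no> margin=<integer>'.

d = (-3, -12),  |d|² = 153;  R = 4+4 = 8,  c = 153−8² = 89
v_rel = (1, 1),  |v_rel|² = 2;  v_rel·d = (1)·(-3) + (1)·(-12) = -15
2·t² + 30·t + 89 = 0  ⇒  m = (-15)² − 2·89 = 47
m = 47 > 0,  v_rel·d = -15 < 0  ⇒  outside

inside=no margin=47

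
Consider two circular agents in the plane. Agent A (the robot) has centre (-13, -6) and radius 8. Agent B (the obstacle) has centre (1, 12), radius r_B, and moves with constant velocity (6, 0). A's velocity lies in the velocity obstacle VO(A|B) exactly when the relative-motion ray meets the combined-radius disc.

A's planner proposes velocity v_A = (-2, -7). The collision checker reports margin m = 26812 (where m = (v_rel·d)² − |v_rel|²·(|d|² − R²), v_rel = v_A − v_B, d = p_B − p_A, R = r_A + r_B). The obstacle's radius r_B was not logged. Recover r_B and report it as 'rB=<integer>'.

m = 26812
d = (14, 18);  v_rel = (-8, -7),  |v_rel|² = 113
v_rel×d = (-8)·(18) − (-7)·(14) = -46
since m = R²·113 − (-46)²:  R² = (2116 + 26812) / 113 = 256
R = √256 = 16  ⇒  r_B = 16 − 8 = 8

rB=8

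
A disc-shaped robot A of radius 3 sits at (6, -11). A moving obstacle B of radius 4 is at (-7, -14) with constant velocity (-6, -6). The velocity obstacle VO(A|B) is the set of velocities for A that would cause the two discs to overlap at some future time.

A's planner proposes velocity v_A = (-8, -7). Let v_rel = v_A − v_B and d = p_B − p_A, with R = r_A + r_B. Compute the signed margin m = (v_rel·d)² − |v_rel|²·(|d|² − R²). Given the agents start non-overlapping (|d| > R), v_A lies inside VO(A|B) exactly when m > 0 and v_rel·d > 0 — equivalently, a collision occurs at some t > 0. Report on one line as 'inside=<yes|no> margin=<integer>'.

d = (-13, -3),  |d|² = 178;  R = 3+4 = 7,  c = 178−7² = 129
v_rel = (-2, -1),  |v_rel|² = 5;  v_rel·d = (-2)·(-13) + (-1)·(-3) = 29
5·t² − 58·t + 129 = 0  ⇒  m = 29² − 5·129 = 196
m = 196 > 0,  v_rel·d = 29 > 0  ⇒  inside

inside=yes margin=196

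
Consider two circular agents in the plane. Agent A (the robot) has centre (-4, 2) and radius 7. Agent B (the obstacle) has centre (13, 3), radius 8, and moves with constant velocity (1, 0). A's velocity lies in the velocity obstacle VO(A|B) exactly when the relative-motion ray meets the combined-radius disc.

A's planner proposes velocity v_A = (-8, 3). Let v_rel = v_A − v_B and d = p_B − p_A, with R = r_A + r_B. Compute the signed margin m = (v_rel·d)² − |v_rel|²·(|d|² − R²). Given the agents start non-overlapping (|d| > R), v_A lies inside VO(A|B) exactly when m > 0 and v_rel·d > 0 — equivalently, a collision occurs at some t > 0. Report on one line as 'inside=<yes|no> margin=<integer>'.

d = (17, 1),  |d|² = 290;  R = 7+8 = 15,  c = 290−15² = 65
v_rel = (-9, 3),  |v_rel|² = 90;  v_rel·d = (-9)·(17) + (3)·(1) = -150
90·t² + 300·t + 65 = 0  ⇒  m = (-150)² − 90·65 = 16650
m = 16650 > 0,  v_rel·d = -150 < 0  ⇒  outside

inside=no margin=16650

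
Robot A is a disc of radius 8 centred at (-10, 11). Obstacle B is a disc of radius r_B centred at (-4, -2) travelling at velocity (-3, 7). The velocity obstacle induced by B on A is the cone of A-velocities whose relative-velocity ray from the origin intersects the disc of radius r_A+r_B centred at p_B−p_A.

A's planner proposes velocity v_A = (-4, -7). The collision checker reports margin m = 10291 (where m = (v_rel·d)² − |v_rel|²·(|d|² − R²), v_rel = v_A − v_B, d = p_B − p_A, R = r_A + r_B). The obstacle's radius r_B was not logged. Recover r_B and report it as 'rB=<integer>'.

m = 10291
d = (6, -13);  v_rel = (-1, -14),  |v_rel|² = 197
v_rel×d = (-1)·(-13) − (-14)·(6) = 97
since m = R²·197 − 97²:  R² = (9409 + 10291) / 197 = 100
R = √100 = 10  ⇒  r_B = 10 − 8 = 2

rB=2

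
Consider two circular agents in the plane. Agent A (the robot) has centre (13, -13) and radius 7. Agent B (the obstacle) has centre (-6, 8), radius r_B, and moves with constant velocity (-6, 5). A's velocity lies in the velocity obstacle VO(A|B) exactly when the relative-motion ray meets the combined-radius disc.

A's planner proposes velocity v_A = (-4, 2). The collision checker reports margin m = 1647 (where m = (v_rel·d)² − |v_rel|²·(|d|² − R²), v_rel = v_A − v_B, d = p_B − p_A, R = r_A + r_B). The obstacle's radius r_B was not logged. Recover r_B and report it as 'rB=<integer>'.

m = 1647
d = (-19, 21);  v_rel = (2, -3),  |v_rel|² = 13
v_rel×d = (2)·(21) − (-3)·(-19) = -15
since m = R²·13 − (-15)²:  R² = (225 + 1647) / 13 = 144
R = √144 = 12  ⇒  r_B = 12 − 7 = 5

rB=5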